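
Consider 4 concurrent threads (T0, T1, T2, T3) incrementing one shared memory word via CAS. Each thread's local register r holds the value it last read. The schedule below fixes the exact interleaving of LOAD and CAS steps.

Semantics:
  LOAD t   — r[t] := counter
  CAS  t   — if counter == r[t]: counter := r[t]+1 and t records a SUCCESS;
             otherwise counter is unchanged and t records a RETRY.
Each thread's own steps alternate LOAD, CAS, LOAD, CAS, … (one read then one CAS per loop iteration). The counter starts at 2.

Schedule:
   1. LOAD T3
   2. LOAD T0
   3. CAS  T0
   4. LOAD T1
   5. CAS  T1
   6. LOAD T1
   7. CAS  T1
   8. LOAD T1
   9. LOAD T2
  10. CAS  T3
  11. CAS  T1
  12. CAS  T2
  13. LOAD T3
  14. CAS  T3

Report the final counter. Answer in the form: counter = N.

[1] T3.load  rd  (counter 2, T3.r 2)
[2] T0.load  rd  (counter 2, T0.r 2)
[3] T0.cas  hit  (counter 3, T0.r 2)
[4] T1.load  rd  (counter 3, T1.r 3)
[5] T1.cas  hit  (counter 4, T1.r 3)
[6] T1.load  rd  (counter 4, T1.r 4)
[7] T1.cas  hit  (counter 5, T1.r 4)
[8] T1.load  rd  (counter 5, T1.r 5)
[9] T2.load  rd  (counter 5, T2.r 5)
[10] T3.cas  miss  (counter 5, T3.r 2)
[11] T1.cas  hit  (counter 6, T1.r 5)
[12] T2.cas  miss  (counter 6, T2.r 5)
[13] T3.load  rd  (counter 6, T3.r 6)
[14] T3.cas  hit  (counter 7, T3.r 6)

counter = 7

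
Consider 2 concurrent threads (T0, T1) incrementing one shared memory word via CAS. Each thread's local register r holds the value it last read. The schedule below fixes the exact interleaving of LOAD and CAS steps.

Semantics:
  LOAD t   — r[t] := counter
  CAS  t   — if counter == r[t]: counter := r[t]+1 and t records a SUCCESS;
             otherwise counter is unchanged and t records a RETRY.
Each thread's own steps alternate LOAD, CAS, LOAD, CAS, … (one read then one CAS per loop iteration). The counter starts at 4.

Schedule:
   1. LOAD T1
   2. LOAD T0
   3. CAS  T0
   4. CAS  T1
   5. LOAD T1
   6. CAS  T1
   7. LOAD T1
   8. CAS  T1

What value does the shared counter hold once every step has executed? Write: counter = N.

counter = 7

T1 LOAD — after: cnt=4, r=4 — load
T0 LOAD — after: cnt=4, r=4 — load
T0 CAS — after: cnt=5, r=4 — ok
T1 CAS — after: cnt=5, r=4 — retry
T1 LOAD — after: cnt=5, r=5 — load
T1 CAS — after: cnt=6, r=5 — ok
T1 LOAD — after: cnt=6, r=6 — load
T1 CAS — after: cnt=7, r=6 — ok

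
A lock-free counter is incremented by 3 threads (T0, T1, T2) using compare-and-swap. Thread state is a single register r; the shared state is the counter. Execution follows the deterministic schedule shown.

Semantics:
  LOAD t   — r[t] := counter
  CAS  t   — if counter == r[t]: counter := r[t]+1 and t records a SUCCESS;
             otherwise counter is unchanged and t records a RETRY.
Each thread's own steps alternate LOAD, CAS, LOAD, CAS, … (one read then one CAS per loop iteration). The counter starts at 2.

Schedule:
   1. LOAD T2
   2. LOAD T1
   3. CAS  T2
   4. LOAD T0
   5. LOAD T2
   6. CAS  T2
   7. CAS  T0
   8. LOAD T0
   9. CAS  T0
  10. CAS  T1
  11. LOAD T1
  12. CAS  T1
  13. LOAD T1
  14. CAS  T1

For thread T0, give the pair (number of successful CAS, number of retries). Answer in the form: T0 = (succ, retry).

T0 = (1, 1)

#1 T2 reads 2
#2 T1 reads 2
#3 T2 CAS(2→3) writes; counter now 3
#4 T0 reads 3
#5 T2 reads 3
#6 T2 CAS(3→4) writes; counter now 4
#7 T0 CAS(3→4) fails; counter now 4
#8 T0 reads 4
#9 T0 CAS(4→5) writes; counter now 5
#10 T1 CAS(2→3) fails; counter now 5
#11 T1 reads 5
#12 T1 CAS(5→6) writes; counter now 6
#13 T1 reads 6
#14 T1 CAS(6→7) writes; counter now 7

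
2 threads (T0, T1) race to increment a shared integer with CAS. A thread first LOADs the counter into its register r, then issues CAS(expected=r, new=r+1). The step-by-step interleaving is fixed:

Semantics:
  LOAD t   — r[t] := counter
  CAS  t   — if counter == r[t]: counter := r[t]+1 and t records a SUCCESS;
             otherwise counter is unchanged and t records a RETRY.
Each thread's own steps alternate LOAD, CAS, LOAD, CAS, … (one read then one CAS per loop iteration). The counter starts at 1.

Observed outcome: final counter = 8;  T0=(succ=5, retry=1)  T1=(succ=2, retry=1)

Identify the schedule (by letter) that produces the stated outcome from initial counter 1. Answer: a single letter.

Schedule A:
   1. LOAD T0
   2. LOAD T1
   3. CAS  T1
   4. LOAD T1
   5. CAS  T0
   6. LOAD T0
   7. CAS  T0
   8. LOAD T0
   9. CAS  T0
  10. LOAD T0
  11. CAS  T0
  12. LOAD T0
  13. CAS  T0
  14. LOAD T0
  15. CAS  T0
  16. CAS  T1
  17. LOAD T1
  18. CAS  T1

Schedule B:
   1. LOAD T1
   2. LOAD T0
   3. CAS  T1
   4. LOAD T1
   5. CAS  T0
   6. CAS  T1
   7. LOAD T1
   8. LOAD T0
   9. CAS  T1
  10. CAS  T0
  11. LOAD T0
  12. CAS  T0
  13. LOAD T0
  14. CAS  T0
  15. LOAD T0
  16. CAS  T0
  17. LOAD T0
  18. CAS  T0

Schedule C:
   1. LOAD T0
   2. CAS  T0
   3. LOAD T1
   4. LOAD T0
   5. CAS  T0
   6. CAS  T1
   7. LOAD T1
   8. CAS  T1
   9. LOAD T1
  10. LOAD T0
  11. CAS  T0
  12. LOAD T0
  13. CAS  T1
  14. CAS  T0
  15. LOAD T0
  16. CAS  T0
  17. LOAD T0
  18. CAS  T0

A

Simulating candidate A:
#1 T0 reads 1
#2 T1 reads 1
#3 T1 CAS(1→2) writes; counter now 2
#4 T1 reads 2
#5 T0 CAS(1→2) fails; counter now 2
#6 T0 reads 2
#7 T0 CAS(2→3) writes; counter now 3
#8 T0 reads 3
#9 T0 CAS(3→4) writes; counter now 4
#10 T0 reads 4
#11 T0 CAS(4→5) writes; counter now 5
#12 T0 reads 5
#13 T0 CAS(5→6) writes; counter now 6
#14 T0 reads 6
#15 T0 CAS(6→7) writes; counter now 7
#16 T1 CAS(2→3) fails; counter now 7
#17 T1 reads 7
#18 T1 CAS(7→8) writes; counter now 8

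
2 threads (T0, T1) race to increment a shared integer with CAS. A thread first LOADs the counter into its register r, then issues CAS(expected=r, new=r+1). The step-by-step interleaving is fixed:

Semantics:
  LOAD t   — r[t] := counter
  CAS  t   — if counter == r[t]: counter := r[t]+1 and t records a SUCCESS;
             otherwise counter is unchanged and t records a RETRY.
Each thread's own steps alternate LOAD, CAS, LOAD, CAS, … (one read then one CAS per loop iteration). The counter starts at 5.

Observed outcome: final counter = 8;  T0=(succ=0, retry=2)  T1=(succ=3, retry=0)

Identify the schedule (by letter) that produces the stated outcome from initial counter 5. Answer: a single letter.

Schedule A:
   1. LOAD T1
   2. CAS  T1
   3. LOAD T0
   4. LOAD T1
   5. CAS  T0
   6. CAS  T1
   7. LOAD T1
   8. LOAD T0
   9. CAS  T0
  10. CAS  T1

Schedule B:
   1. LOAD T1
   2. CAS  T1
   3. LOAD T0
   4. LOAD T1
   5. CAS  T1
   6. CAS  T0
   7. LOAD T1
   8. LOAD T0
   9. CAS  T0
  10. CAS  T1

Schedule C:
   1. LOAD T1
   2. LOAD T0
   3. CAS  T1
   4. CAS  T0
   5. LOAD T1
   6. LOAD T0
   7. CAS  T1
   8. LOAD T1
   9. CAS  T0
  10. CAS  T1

C

Simulating candidate C:
T1 LOAD — after: cnt=5, r=5 — load
T0 LOAD — after: cnt=5, r=5 — load
T1 CAS — after: cnt=6, r=5 — ok
T0 CAS — after: cnt=6, r=5 — retry
T1 LOAD — after: cnt=6, r=6 — load
T0 LOAD — after: cnt=6, r=6 — load
T1 CAS — after: cnt=7, r=6 — ok
T1 LOAD — after: cnt=7, r=7 — load
T0 CAS — after: cnt=7, r=6 — retry
T1 CAS — after: cnt=8, r=7 — ok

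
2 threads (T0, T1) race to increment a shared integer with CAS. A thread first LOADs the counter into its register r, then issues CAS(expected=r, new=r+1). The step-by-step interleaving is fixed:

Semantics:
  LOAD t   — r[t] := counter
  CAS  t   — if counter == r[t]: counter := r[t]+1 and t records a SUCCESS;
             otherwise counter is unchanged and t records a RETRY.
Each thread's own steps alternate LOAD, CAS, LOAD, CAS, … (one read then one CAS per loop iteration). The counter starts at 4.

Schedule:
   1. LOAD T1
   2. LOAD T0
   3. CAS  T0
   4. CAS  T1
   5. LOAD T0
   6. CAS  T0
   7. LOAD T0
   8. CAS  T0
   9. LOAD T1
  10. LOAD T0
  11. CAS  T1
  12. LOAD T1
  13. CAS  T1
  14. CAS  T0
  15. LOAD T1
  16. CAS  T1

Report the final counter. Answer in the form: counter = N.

counter = 10

[1] T1.load  rd  (counter 4, T1.r 4)
[2] T0.load  rd  (counter 4, T0.r 4)
[3] T0.cas  hit  (counter 5, T0.r 4)
[4] T1.cas  miss  (counter 5, T1.r 4)
[5] T0.load  rd  (counter 5, T0.r 5)
[6] T0.cas  hit  (counter 6, T0.r 5)
[7] T0.load  rd  (counter 6, T0.r 6)
[8] T0.cas  hit  (counter 7, T0.r 6)
[9] T1.load  rd  (counter 7, T1.r 7)
[10] T0.load  rd  (counter 7, T0.r 7)
[11] T1.cas  hit  (counter 8, T1.r 7)
[12] T1.load  rd  (counter 8, T1.r 8)
[13] T1.cas  hit  (counter 9, T1.r 8)
[14] T0.cas  miss  (counter 9, T0.r 7)
[15] T1.load  rd  (counter 9, T1.r 9)
[16] T1.cas  hit  (counter 10, T1.r 9)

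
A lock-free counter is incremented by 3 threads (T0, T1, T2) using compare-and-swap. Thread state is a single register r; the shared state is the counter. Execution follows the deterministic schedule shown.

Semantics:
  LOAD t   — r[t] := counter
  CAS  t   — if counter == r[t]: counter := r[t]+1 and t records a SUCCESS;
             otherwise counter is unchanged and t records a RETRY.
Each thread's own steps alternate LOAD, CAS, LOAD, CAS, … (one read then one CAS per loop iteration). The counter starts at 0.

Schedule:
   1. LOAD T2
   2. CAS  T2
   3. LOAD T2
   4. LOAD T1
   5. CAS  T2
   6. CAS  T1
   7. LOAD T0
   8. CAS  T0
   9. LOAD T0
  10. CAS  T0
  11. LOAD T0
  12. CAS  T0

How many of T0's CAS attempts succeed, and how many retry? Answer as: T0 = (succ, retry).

1. LOAD T2 → mem=0 r[T2]=0 [LOAD]
2. CAS T2 → mem=1 r[T2]=0 [OK]
3. LOAD T2 → mem=1 r[T2]=1 [LOAD]
4. LOAD T1 → mem=1 r[T1]=1 [LOAD]
5. CAS T2 → mem=2 r[T2]=1 [OK]
6. CAS T1 → mem=2 r[T1]=1 [RETRY]
7. LOAD T0 → mem=2 r[T0]=2 [LOAD]
8. CAS T0 → mem=3 r[T0]=2 [OK]
9. LOAD T0 → mem=3 r[T0]=3 [LOAD]
10. CAS T0 → mem=4 r[T0]=3 [OK]
11. LOAD T0 → mem=4 r[T0]=4 [LOAD]
12. CAS T0 → mem=5 r[T0]=4 [OK]

T0 = (3, 0)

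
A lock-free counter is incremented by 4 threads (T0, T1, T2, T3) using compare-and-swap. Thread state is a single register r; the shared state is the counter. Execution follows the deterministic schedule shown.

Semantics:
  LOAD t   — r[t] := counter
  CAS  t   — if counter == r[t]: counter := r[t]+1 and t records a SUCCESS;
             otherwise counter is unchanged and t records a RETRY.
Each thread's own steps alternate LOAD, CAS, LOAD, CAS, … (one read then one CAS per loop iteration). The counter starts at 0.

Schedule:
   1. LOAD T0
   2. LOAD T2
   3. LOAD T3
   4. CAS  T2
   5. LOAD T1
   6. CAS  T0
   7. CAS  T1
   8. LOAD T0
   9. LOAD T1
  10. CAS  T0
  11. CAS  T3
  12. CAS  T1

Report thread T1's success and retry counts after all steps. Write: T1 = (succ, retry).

T0 LOAD — after: cnt=0, r=0 — load
T2 LOAD — after: cnt=0, r=0 — load
T3 LOAD — after: cnt=0, r=0 — load
T2 CAS — after: cnt=1, r=0 — ok
T1 LOAD — after: cnt=1, r=1 — load
T0 CAS — after: cnt=1, r=0 — retry
T1 CAS — after: cnt=2, r=1 — ok
T0 LOAD — after: cnt=2, r=2 — load
T1 LOAD — after: cnt=2, r=2 — load
T0 CAS — after: cnt=3, r=2 — ok
T3 CAS — after: cnt=3, r=0 — retry
T1 CAS — after: cnt=3, r=2 — retry

T1 = (1, 1)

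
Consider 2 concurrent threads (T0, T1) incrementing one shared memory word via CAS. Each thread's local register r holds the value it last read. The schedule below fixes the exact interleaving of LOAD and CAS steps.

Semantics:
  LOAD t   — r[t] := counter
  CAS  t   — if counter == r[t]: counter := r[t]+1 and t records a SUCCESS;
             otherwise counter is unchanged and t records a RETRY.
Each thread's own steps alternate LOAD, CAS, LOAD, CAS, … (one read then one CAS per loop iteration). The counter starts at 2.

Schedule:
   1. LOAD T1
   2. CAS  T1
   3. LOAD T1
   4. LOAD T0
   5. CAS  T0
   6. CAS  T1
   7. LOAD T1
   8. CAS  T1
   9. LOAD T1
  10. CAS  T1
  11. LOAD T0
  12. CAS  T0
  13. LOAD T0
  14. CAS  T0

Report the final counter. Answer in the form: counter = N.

step 1: T1 LOAD ⇒ load; ctr=2 reg=2
step 2: T1 CAS ⇒ ok; ctr=3 reg=2
step 3: T1 LOAD ⇒ load; ctr=3 reg=3
step 4: T0 LOAD ⇒ load; ctr=3 reg=3
step 5: T0 CAS ⇒ ok; ctr=4 reg=3
step 6: T1 CAS ⇒ retry; ctr=4 reg=3
step 7: T1 LOAD ⇒ load; ctr=4 reg=4
step 8: T1 CAS ⇒ ok; ctr=5 reg=4
step 9: T1 LOAD ⇒ load; ctr=5 reg=5
step 10: T1 CAS ⇒ ok; ctr=6 reg=5
step 11: T0 LOAD ⇒ load; ctr=6 reg=6
step 12: T0 CAS ⇒ ok; ctr=7 reg=6
step 13: T0 LOAD ⇒ load; ctr=7 reg=7
step 14: T0 CAS ⇒ ok; ctr=8 reg=7

counter = 8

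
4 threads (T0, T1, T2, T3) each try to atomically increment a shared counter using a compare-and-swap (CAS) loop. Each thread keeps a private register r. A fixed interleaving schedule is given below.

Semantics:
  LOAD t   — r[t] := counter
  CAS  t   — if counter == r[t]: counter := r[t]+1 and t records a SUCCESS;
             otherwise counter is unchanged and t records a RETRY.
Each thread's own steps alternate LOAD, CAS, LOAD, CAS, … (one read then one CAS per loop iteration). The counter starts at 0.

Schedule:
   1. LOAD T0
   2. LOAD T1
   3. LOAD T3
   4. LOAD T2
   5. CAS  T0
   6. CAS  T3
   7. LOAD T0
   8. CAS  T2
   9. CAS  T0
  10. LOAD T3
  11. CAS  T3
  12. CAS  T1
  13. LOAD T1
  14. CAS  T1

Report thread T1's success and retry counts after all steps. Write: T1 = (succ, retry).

1. LOAD T0 → mem=0 r[T0]=0 [LOAD]
2. LOAD T1 → mem=0 r[T1]=0 [LOAD]
3. LOAD T3 → mem=0 r[T3]=0 [LOAD]
4. LOAD T2 → mem=0 r[T2]=0 [LOAD]
5. CAS T0 → mem=1 r[T0]=0 [OK]
6. CAS T3 → mem=1 r[T3]=0 [RETRY]
7. LOAD T0 → mem=1 r[T0]=1 [LOAD]
8. CAS T2 → mem=1 r[T2]=0 [RETRY]
9. CAS T0 → mem=2 r[T0]=1 [OK]
10. LOAD T3 → mem=2 r[T3]=2 [LOAD]
11. CAS T3 → mem=3 r[T3]=2 [OK]
12. CAS T1 → mem=3 r[T1]=0 [RETRY]
13. LOAD T1 → mem=3 r[T1]=3 [LOAD]
14. CAS T1 → mem=4 r[T1]=3 [OK]

T1 = (1, 1)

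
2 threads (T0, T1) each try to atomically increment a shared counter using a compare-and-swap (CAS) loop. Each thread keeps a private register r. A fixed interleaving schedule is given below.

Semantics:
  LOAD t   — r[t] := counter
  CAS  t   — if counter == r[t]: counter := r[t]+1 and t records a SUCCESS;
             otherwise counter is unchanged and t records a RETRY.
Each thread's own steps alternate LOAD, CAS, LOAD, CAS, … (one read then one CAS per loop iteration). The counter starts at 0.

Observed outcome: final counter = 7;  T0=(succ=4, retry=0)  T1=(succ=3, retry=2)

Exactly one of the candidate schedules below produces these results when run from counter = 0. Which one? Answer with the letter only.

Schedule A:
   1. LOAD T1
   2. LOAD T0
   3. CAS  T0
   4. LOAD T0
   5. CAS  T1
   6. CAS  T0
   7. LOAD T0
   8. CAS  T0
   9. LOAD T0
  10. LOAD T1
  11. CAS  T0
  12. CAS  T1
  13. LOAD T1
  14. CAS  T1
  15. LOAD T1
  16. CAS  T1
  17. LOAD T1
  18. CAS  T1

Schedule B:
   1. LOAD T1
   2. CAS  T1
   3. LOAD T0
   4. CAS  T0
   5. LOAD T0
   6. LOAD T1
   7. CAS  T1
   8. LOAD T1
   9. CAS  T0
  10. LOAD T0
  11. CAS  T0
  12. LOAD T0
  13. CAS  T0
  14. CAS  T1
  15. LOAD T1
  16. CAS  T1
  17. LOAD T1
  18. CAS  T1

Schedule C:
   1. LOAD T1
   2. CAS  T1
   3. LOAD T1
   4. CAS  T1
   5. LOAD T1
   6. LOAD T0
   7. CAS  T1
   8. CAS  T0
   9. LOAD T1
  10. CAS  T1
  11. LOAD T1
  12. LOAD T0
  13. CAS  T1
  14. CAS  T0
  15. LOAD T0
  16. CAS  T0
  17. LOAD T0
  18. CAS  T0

A

Simulating candidate A:
[1] T1.load  rd  (counter 0, T1.r 0)
[2] T0.load  rd  (counter 0, T0.r 0)
[3] T0.cas  hit  (counter 1, T0.r 0)
[4] T0.load  rd  (counter 1, T0.r 1)
[5] T1.cas  miss  (counter 1, T1.r 0)
[6] T0.cas  hit  (counter 2, T0.r 1)
[7] T0.load  rd  (counter 2, T0.r 2)
[8] T0.cas  hit  (counter 3, T0.r 2)
[9] T0.load  rd  (counter 3, T0.r 3)
[10] T1.load  rd  (counter 3, T1.r 3)
[11] T0.cas  hit  (counter 4, T0.r 3)
[12] T1.cas  miss  (counter 4, T1.r 3)
[13] T1.load  rd  (counter 4, T1.r 4)
[14] T1.cas  hit  (counter 5, T1.r 4)
[15] T1.load  rd  (counter 5, T1.r 5)
[16] T1.cas  hit  (counter 6, T1.r 5)
[17] T1.load  rd  (counter 6, T1.r 6)
[18] T1.cas  hit  (counter 7, T1.r 6)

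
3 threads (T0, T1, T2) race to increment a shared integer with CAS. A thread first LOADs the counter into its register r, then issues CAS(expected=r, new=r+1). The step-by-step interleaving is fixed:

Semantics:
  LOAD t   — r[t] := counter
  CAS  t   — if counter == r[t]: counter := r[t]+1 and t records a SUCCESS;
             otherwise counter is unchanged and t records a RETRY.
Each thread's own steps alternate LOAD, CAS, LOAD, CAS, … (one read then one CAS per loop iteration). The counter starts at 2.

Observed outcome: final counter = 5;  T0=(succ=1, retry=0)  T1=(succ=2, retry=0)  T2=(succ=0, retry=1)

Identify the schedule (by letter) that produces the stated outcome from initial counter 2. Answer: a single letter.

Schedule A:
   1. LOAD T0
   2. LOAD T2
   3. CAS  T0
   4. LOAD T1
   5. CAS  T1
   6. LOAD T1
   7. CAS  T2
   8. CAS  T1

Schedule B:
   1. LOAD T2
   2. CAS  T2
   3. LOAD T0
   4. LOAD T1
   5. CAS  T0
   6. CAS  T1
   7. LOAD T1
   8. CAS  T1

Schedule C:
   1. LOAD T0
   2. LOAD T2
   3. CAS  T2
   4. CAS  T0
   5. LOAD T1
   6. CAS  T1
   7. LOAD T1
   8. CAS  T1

Simulating candidate A:
T0 LOAD — after: cnt=2, r=2 — load
T2 LOAD — after: cnt=2, r=2 — load
T0 CAS — after: cnt=3, r=2 — ok
T1 LOAD — after: cnt=3, r=3 — load
T1 CAS — after: cnt=4, r=3 — ok
T1 LOAD — after: cnt=4, r=4 — load
T2 CAS — after: cnt=4, r=2 — retry
T1 CAS — after: cnt=5, r=4 — ok

A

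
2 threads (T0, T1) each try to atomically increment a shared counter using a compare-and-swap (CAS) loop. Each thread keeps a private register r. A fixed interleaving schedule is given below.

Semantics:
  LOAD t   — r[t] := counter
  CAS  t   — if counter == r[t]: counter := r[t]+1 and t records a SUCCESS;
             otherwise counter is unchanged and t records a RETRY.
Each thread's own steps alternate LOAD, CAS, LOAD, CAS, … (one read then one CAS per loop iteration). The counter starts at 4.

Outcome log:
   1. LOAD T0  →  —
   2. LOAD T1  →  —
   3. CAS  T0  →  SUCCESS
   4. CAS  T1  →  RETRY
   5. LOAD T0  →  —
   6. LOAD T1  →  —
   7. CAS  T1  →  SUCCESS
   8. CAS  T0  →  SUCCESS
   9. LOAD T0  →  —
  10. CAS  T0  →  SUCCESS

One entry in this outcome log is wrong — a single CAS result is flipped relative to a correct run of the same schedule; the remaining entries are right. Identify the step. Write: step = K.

step = 8

Re-executing:
[1] T0.load  rd  (counter 4, T0.r 4)
[2] T1.load  rd  (counter 4, T1.r 4)
[3] T0.cas  hit  (counter 5, T0.r 4)
[4] T1.cas  miss  (counter 5, T1.r 4)
[5] T0.load  rd  (counter 5, T0.r 5)
[6] T1.load  rd  (counter 5, T1.r 5)
[7] T1.cas  hit  (counter 6, T1.r 5)
[8] T0.cas  miss  (counter 6, T0.r 5)
[9] T0.load  rd  (counter 6, T0.r 6)
[10] T0.cas  hit  (counter 7, T0.r 6)
Flip is step 8.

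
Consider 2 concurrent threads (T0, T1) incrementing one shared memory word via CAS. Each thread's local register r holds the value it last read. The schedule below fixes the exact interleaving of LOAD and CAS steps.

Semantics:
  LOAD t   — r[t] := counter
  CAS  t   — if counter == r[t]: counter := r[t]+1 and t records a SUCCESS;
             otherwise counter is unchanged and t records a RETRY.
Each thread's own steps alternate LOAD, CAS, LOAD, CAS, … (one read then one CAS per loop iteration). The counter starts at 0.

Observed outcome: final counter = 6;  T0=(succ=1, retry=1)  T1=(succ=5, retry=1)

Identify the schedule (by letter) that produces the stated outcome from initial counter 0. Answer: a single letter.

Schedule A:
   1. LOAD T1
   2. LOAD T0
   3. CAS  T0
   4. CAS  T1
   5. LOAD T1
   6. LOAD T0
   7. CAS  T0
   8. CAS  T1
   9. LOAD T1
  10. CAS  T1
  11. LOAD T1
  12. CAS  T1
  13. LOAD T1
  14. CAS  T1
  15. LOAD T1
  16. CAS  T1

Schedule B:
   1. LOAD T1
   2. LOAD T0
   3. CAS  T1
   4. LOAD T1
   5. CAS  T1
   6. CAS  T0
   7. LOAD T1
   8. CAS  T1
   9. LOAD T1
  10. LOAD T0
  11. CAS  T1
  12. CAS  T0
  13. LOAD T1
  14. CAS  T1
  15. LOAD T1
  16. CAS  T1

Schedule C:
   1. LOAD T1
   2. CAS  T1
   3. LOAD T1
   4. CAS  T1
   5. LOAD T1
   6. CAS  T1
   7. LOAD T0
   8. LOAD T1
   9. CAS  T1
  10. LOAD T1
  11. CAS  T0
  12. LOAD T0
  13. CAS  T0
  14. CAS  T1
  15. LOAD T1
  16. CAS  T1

C

Tracing schedule C:
1. LOAD T1 → mem=0 r[T1]=0 [LOAD]
2. CAS T1 → mem=1 r[T1]=0 [OK]
3. LOAD T1 → mem=1 r[T1]=1 [LOAD]
4. CAS T1 → mem=2 r[T1]=1 [OK]
5. LOAD T1 → mem=2 r[T1]=2 [LOAD]
6. CAS T1 → mem=3 r[T1]=2 [OK]
7. LOAD T0 → mem=3 r[T0]=3 [LOAD]
8. LOAD T1 → mem=3 r[T1]=3 [LOAD]
9. CAS T1 → mem=4 r[T1]=3 [OK]
10. LOAD T1 → mem=4 r[T1]=4 [LOAD]
11. CAS T0 → mem=4 r[T0]=3 [RETRY]
12. LOAD T0 → mem=4 r[T0]=4 [LOAD]
13. CAS T0 → mem=5 r[T0]=4 [OK]
14. CAS T1 → mem=5 r[T1]=4 [RETRY]
15. LOAD T1 → mem=5 r[T1]=5 [LOAD]
16. CAS T1 → mem=6 r[T1]=5 [OK]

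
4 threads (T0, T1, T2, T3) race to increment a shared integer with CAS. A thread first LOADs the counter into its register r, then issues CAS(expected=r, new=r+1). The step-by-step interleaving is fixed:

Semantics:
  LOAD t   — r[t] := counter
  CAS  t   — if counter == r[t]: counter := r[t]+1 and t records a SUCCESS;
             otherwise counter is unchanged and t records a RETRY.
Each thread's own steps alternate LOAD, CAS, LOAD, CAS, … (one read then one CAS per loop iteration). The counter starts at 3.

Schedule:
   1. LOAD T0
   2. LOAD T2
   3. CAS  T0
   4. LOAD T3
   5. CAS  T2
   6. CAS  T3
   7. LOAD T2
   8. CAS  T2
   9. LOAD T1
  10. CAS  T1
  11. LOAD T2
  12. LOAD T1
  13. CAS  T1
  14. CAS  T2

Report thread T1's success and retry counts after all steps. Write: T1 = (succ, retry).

   1) LOAD T0:  M=3  r_T0=3
   2) LOAD T2:  M=3  r_T2=3
   3) CAS  T0:  M=4  r_T0=3 ✓
   4) LOAD T3:  M=4  r_T3=4
   5) CAS  T2:  M=4  r_T2=3 ✗
   6) CAS  T3:  M=5  r_T3=4 ✓
   7) LOAD T2:  M=5  r_T2=5
   8) CAS  T2:  M=6  r_T2=5 ✓
   9) LOAD T1:  M=6  r_T1=6
  10) CAS  T1:  M=7  r_T1=6 ✓
  11) LOAD T2:  M=7  r_T2=7
  12) LOAD T1:  M=7  r_T1=7
  13) CAS  T1:  M=8  r_T1=7 ✓
  14) CAS  T2:  M=8  r_T2=7 ✗

T1 = (2, 0)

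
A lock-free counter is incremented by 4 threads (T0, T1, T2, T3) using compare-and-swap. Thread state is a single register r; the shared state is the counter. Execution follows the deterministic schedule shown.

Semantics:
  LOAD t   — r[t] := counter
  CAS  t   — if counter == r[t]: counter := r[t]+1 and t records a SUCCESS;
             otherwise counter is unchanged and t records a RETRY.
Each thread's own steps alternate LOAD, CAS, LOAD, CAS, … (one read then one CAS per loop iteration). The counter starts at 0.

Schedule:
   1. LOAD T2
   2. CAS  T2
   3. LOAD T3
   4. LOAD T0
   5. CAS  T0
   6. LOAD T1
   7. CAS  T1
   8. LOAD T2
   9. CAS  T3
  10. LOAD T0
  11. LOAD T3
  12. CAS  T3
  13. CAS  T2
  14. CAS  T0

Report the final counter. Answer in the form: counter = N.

#1 T2 reads 0
#2 T2 CAS(0→1) writes; counter now 1
#3 T3 reads 1
#4 T0 reads 1
#5 T0 CAS(1→2) writes; counter now 2
#6 T1 reads 2
#7 T1 CAS(2→3) writes; counter now 3
#8 T2 reads 3
#9 T3 CAS(1→2) fails; counter now 3
#10 T0 reads 3
#11 T3 reads 3
#12 T3 CAS(3→4) writes; counter now 4
#13 T2 CAS(3→4) fails; counter now 4
#14 T0 CAS(3→4) fails; counter now 4

counter = 4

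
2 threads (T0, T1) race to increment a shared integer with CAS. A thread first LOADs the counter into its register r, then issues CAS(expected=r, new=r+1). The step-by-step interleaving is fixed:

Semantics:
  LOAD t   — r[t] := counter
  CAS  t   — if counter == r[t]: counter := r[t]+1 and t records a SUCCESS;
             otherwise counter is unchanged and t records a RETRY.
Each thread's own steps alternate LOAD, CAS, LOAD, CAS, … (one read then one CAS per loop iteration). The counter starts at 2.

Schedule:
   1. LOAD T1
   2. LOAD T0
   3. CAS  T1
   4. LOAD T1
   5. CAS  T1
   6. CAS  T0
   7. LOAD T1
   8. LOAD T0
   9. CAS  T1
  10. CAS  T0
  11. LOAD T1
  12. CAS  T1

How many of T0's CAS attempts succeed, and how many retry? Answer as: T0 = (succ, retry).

T0 = (0, 2)

[1] T1.load  rd  (counter 2, T1.r 2)
[2] T0.load  rd  (counter 2, T0.r 2)
[3] T1.cas  hit  (counter 3, T1.r 2)
[4] T1.load  rd  (counter 3, T1.r 3)
[5] T1.cas  hit  (counter 4, T1.r 3)
[6] T0.cas  miss  (counter 4, T0.r 2)
[7] T1.load  rd  (counter 4, T1.r 4)
[8] T0.load  rd  (counter 4, T0.r 4)
[9] T1.cas  hit  (counter 5, T1.r 4)
[10] T0.cas  miss  (counter 5, T0.r 4)
[11] T1.load  rd  (counter 5, T1.r 5)
[12] T1.cas  hit  (counter 6, T1.r 5)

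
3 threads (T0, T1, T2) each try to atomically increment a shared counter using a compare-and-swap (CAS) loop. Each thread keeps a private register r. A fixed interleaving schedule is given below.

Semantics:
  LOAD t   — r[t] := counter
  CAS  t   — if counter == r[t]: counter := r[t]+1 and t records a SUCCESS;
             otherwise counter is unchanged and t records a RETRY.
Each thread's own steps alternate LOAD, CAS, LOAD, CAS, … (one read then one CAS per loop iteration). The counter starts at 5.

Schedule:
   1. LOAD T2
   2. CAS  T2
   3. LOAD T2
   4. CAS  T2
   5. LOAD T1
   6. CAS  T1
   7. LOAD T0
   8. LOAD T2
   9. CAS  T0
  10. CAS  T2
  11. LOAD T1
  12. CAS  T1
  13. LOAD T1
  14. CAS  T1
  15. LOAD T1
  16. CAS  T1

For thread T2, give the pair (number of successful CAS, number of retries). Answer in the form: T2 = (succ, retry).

T2 = (2, 1)

1. LOAD T2 → mem=5 r[T2]=5 [LOAD]
2. CAS T2 → mem=6 r[T2]=5 [OK]
3. LOAD T2 → mem=6 r[T2]=6 [LOAD]
4. CAS T2 → mem=7 r[T2]=6 [OK]
5. LOAD T1 → mem=7 r[T1]=7 [LOAD]
6. CAS T1 → mem=8 r[T1]=7 [OK]
7. LOAD T0 → mem=8 r[T0]=8 [LOAD]
8. LOAD T2 → mem=8 r[T2]=8 [LOAD]
9. CAS T0 → mem=9 r[T0]=8 [OK]
10. CAS T2 → mem=9 r[T2]=8 [RETRY]
11. LOAD T1 → mem=9 r[T1]=9 [LOAD]
12. CAS T1 → mem=10 r[T1]=9 [OK]
13. LOAD T1 → mem=10 r[T1]=10 [LOAD]
14. CAS T1 → mem=11 r[T1]=10 [OK]
15. LOAD T1 → mem=11 r[T1]=11 [LOAD]
16. CAS T1 → mem=12 r[T1]=11 [OK]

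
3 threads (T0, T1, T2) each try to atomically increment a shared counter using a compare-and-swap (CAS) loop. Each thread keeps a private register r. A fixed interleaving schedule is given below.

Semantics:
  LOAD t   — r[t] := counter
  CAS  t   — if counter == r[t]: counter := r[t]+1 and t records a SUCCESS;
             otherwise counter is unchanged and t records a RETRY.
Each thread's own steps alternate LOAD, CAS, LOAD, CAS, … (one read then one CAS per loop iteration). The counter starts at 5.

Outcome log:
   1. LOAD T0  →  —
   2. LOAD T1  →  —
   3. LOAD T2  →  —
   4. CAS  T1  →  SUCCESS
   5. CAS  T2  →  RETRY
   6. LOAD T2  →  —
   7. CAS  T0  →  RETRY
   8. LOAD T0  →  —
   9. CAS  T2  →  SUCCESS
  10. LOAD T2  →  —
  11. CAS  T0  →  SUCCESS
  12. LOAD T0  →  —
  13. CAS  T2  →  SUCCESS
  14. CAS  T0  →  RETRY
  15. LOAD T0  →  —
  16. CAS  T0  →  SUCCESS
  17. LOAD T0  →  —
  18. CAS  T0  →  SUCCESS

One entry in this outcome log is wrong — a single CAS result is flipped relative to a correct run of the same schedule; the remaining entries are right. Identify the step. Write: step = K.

Correct run:
1. LOAD T0 → mem=5 r[T0]=5 [LOAD]
2. LOAD T1 → mem=5 r[T1]=5 [LOAD]
3. LOAD T2 → mem=5 r[T2]=5 [LOAD]
4. CAS T1 → mem=6 r[T1]=5 [OK]
5. CAS T2 → mem=6 r[T2]=5 [RETRY]
6. LOAD T2 → mem=6 r[T2]=6 [LOAD]
7. CAS T0 → mem=6 r[T0]=5 [RETRY]
8. LOAD T0 → mem=6 r[T0]=6 [LOAD]
9. CAS T2 → mem=7 r[T2]=6 [OK]
10. LOAD T2 → mem=7 r[T2]=7 [LOAD]
11. CAS T0 → mem=7 r[T0]=6 [RETRY]
12. LOAD T0 → mem=7 r[T0]=7 [LOAD]
13. CAS T2 → mem=8 r[T2]=7 [OK]
14. CAS T0 → mem=8 r[T0]=7 [RETRY]
15. LOAD T0 → mem=8 r[T0]=8 [LOAD]
16. CAS T0 → mem=9 r[T0]=8 [OK]
17. LOAD T0 → mem=9 r[T0]=9 [LOAD]
18. CAS T0 → mem=10 r[T0]=9 [OK]
Flip is step 11.

step = 11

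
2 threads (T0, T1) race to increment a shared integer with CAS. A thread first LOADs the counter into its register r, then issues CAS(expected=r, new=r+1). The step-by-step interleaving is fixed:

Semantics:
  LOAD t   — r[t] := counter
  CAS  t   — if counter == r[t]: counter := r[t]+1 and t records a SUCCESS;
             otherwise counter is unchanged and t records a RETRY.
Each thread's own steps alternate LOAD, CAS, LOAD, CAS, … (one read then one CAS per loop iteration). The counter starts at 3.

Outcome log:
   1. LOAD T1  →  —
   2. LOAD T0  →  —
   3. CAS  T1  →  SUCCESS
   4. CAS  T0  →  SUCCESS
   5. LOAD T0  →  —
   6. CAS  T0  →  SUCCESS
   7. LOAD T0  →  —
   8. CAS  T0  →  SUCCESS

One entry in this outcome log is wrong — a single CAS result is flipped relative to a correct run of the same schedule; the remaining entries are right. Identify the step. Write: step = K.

Correct run:
1. LOAD T1 → mem=3 r[T1]=3 [LOAD]
2. LOAD T0 → mem=3 r[T0]=3 [LOAD]
3. CAS T1 → mem=4 r[T1]=3 [OK]
4. CAS T0 → mem=4 r[T0]=3 [RETRY]
5. LOAD T0 → mem=4 r[T0]=4 [LOAD]
6. CAS T0 → mem=5 r[T0]=4 [OK]
7. LOAD T0 → mem=5 r[T0]=5 [LOAD]
8. CAS T0 → mem=6 r[T0]=5 [OK]
Mismatch at 4.

step = 4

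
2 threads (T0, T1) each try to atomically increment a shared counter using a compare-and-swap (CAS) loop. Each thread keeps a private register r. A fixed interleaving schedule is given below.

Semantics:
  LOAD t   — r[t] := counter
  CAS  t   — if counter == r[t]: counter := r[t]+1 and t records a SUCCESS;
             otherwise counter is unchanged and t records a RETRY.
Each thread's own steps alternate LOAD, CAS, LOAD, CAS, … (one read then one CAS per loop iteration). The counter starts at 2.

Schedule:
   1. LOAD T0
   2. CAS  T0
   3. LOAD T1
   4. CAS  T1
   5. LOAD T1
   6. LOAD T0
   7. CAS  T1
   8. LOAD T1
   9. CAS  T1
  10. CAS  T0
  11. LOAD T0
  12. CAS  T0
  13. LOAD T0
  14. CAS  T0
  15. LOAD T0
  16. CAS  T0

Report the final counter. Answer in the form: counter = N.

   1) LOAD T0:  M=2  r_T0=2
   2) CAS  T0:  M=3  r_T0=2 ✓
   3) LOAD T1:  M=3  r_T1=3
   4) CAS  T1:  M=4  r_T1=3 ✓
   5) LOAD T1:  M=4  r_T1=4
   6) LOAD T0:  M=4  r_T0=4
   7) CAS  T1:  M=5  r_T1=4 ✓
   8) LOAD T1:  M=5  r_T1=5
   9) CAS  T1:  M=6  r_T1=5 ✓
  10) CAS  T0:  M=6  r_T0=4 ✗
  11) LOAD T0:  M=6  r_T0=6
  12) CAS  T0:  M=7  r_T0=6 ✓
  13) LOAD T0:  M=7  r_T0=7
  14) CAS  T0:  M=8  r_T0=7 ✓
  15) LOAD T0:  M=8  r_T0=8
  16) CAS  T0:  M=9  r_T0=8 ✓

counter = 9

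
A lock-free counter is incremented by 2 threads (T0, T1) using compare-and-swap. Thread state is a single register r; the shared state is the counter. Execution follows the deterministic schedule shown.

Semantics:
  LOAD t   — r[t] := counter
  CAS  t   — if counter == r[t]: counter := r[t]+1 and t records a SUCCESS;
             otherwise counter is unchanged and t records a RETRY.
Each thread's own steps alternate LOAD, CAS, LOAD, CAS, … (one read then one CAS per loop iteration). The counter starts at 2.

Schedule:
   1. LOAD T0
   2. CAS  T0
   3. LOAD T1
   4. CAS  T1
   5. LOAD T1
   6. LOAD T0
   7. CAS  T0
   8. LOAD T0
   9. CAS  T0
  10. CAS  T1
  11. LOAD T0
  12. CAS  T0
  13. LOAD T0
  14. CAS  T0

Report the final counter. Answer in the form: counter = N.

counter = 8

#1 T0 reads 2
#2 T0 CAS(2→3) writes; counter now 3
#3 T1 reads 3
#4 T1 CAS(3→4) writes; counter now 4
#5 T1 reads 4
#6 T0 reads 4
#7 T0 CAS(4→5) writes; counter now 5
#8 T0 reads 5
#9 T0 CAS(5→6) writes; counter now 6
#10 T1 CAS(4→5) fails; counter now 6
#11 T0 reads 6
#12 T0 CAS(6→7) writes; counter now 7
#13 T0 reads 7
#14 T0 CAS(7→8) writes; counter now 8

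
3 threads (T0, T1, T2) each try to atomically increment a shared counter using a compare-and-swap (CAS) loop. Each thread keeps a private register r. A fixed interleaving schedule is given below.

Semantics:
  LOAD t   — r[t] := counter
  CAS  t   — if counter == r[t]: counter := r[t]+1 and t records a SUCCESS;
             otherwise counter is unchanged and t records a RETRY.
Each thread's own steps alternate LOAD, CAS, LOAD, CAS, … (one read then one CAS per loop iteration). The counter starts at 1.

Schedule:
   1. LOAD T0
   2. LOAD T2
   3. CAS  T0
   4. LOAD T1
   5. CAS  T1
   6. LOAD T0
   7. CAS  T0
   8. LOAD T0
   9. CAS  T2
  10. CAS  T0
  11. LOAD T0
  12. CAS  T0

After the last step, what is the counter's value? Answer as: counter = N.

T0 LOAD — after: cnt=1, r=1 — load
T2 LOAD — after: cnt=1, r=1 — load
T0 CAS — after: cnt=2, r=1 — ok
T1 LOAD — after: cnt=2, r=2 — load
T1 CAS — after: cnt=3, r=2 — ok
T0 LOAD — after: cnt=3, r=3 — load
T0 CAS — after: cnt=4, r=3 — ok
T0 LOAD — after: cnt=4, r=4 — load
T2 CAS — after: cnt=4, r=1 — retry
T0 CAS — after: cnt=5, r=4 — ok
T0 LOAD — after: cnt=5, r=5 — load
T0 CAS — after: cnt=6, r=5 — ok

counter = 6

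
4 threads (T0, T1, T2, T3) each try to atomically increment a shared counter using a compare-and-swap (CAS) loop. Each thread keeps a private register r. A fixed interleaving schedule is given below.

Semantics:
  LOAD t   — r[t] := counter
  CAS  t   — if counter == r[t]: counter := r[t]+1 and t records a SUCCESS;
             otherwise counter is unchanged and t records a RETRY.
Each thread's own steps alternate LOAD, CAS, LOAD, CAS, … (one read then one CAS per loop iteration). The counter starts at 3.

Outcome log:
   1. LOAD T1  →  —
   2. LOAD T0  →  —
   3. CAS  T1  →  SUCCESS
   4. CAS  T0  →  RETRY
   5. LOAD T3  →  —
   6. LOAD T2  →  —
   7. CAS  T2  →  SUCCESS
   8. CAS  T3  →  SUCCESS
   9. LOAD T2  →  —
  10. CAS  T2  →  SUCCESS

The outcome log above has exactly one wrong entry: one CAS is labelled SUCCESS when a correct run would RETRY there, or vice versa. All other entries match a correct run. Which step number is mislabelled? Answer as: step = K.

step = 8

Correct run:
T1 LOAD — after: cnt=3, r=3 — load
T0 LOAD — after: cnt=3, r=3 — load
T1 CAS — after: cnt=4, r=3 — ok
T0 CAS — after: cnt=4, r=3 — retry
T3 LOAD — after: cnt=4, r=4 — load
T2 LOAD — after: cnt=4, r=4 — load
T2 CAS — after: cnt=5, r=4 — ok
T3 CAS — after: cnt=5, r=4 — retry
T2 LOAD — after: cnt=5, r=5 — load
T2 CAS — after: cnt=6, r=5 — ok
Log disagrees first at step 8.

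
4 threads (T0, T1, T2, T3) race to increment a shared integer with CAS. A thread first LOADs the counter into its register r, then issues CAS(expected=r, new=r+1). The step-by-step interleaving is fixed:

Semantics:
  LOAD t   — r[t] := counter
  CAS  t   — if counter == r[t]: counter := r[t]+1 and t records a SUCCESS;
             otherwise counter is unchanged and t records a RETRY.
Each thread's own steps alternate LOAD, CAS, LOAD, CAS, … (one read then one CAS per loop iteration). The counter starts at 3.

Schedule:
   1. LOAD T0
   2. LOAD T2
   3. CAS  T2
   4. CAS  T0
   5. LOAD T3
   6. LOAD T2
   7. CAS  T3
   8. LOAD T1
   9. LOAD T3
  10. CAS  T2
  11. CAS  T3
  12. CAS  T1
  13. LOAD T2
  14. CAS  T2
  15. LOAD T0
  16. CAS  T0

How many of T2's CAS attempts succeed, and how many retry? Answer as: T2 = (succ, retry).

T2 = (2, 1)

1. LOAD T0 → mem=3 r[T0]=3 [LOAD]
2. LOAD T2 → mem=3 r[T2]=3 [LOAD]
3. CAS T2 → mem=4 r[T2]=3 [OK]
4. CAS T0 → mem=4 r[T0]=3 [RETRY]
5. LOAD T3 → mem=4 r[T3]=4 [LOAD]
6. LOAD T2 → mem=4 r[T2]=4 [LOAD]
7. CAS T3 → mem=5 r[T3]=4 [OK]
8. LOAD T1 → mem=5 r[T1]=5 [LOAD]
9. LOAD T3 → mem=5 r[T3]=5 [LOAD]
10. CAS T2 → mem=5 r[T2]=4 [RETRY]
11. CAS T3 → mem=6 r[T3]=5 [OK]
12. CAS T1 → mem=6 r[T1]=5 [RETRY]
13. LOAD T2 → mem=6 r[T2]=6 [LOAD]
14. CAS T2 → mem=7 r[T2]=6 [OK]
15. LOAD T0 → mem=7 r[T0]=7 [LOAD]
16. CAS T0 → mem=8 r[T0]=7 [OK]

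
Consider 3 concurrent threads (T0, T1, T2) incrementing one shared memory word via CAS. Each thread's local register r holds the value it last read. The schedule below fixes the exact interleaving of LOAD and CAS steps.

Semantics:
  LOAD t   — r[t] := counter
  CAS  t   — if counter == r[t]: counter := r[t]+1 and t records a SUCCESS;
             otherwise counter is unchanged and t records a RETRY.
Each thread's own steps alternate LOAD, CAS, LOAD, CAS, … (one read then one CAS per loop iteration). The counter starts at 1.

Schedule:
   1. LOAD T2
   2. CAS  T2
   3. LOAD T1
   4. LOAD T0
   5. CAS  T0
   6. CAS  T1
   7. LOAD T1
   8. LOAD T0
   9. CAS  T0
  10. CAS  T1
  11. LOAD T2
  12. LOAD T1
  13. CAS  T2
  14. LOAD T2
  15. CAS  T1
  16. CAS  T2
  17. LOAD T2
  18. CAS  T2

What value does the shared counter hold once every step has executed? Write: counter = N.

1. LOAD T2 → mem=1 r[T2]=1 [LOAD]
2. CAS T2 → mem=2 r[T2]=1 [OK]
3. LOAD T1 → mem=2 r[T1]=2 [LOAD]
4. LOAD T0 → mem=2 r[T0]=2 [LOAD]
5. CAS T0 → mem=3 r[T0]=2 [OK]
6. CAS T1 → mem=3 r[T1]=2 [RETRY]
7. LOAD T1 → mem=3 r[T1]=3 [LOAD]
8. LOAD T0 → mem=3 r[T0]=3 [LOAD]
9. CAS T0 → mem=4 r[T0]=3 [OK]
10. CAS T1 → mem=4 r[T1]=3 [RETRY]
11. LOAD T2 → mem=4 r[T2]=4 [LOAD]
12. LOAD T1 → mem=4 r[T1]=4 [LOAD]
13. CAS T2 → mem=5 r[T2]=4 [OK]
14. LOAD T2 → mem=5 r[T2]=5 [LOAD]
15. CAS T1 → mem=5 r[T1]=4 [RETRY]
16. CAS T2 → mem=6 r[T2]=5 [OK]
17. LOAD T2 → mem=6 r[T2]=6 [LOAD]
18. CAS T2 → mem=7 r[T2]=6 [OK]

counter = 7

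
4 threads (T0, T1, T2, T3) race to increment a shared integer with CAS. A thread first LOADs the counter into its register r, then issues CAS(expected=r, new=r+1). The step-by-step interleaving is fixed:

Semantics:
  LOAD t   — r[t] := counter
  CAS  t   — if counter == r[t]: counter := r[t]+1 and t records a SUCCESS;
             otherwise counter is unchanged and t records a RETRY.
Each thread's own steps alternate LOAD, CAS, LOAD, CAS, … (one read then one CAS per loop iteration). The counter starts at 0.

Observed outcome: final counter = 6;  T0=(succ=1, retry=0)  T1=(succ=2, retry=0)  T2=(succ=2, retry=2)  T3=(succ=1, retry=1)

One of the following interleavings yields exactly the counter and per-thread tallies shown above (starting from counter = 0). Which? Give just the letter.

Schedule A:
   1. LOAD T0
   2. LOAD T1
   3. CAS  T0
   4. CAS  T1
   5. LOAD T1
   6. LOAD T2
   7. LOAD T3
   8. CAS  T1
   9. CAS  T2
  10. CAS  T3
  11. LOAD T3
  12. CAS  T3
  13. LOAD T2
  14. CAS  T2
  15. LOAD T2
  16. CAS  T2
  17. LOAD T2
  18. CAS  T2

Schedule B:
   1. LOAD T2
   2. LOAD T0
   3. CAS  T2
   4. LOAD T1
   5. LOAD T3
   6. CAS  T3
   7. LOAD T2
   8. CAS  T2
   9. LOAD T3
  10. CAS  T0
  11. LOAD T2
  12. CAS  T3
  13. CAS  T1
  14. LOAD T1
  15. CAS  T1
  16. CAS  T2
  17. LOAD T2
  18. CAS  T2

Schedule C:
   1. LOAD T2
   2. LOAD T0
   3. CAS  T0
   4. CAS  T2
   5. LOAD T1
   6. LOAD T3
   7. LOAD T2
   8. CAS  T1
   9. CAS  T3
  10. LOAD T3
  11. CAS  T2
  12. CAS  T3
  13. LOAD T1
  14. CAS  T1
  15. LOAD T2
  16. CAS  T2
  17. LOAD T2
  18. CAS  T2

C

Simulating candidate C:
#1 T2 reads 0
#2 T0 reads 0
#3 T0 CAS(0→1) writes; counter now 1
#4 T2 CAS(0→1) fails; counter now 1
#5 T1 reads 1
#6 T3 reads 1
#7 T2 reads 1
#8 T1 CAS(1→2) writes; counter now 2
#9 T3 CAS(1→2) fails; counter now 2
#10 T3 reads 2
#11 T2 CAS(1→2) fails; counter now 2
#12 T3 CAS(2→3) writes; counter now 3
#13 T1 reads 3
#14 T1 CAS(3→4) writes; counter now 4
#15 T2 reads 4
#16 T2 CAS(4→5) writes; counter now 5
#17 T2 reads 5
#18 T2 CAS(5→6) writes; counter now 6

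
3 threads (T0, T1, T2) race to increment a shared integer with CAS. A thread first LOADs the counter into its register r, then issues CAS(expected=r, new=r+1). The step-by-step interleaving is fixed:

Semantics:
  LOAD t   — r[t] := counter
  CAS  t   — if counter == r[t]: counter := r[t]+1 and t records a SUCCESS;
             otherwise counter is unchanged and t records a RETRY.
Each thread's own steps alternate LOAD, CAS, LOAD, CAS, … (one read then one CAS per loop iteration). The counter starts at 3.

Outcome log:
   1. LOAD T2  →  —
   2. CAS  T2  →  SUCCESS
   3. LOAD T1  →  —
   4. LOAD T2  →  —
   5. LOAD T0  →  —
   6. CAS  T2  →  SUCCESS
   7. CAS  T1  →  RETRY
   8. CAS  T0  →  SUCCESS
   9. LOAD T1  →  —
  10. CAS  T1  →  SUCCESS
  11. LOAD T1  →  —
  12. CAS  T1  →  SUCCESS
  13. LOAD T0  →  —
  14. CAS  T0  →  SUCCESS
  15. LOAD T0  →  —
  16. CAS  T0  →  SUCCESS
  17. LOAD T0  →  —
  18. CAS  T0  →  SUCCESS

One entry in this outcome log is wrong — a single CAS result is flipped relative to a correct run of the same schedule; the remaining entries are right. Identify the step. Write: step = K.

step = 8

Reference trace:
step 1: T2 LOAD ⇒ load; ctr=3 reg=3
step 2: T2 CAS ⇒ ok; ctr=4 reg=3
step 3: T1 LOAD ⇒ load; ctr=4 reg=4
step 4: T2 LOAD ⇒ load; ctr=4 reg=4
step 5: T0 LOAD ⇒ load; ctr=4 reg=4
step 6: T2 CAS ⇒ ok; ctr=5 reg=4
step 7: T1 CAS ⇒ retry; ctr=5 reg=4
step 8: T0 CAS ⇒ retry; ctr=5 reg=4
step 9: T1 LOAD ⇒ load; ctr=5 reg=5
step 10: T1 CAS ⇒ ok; ctr=6 reg=5
step 11: T1 LOAD ⇒ load; ctr=6 reg=6
step 12: T1 CAS ⇒ ok; ctr=7 reg=6
step 13: T0 LOAD ⇒ load; ctr=7 reg=7
step 14: T0 CAS ⇒ ok; ctr=8 reg=7
step 15: T0 LOAD ⇒ load; ctr=8 reg=8
step 16: T0 CAS ⇒ ok; ctr=9 reg=8
step 17: T0 LOAD ⇒ load; ctr=9 reg=9
step 18: T0 CAS ⇒ ok; ctr=10 reg=9
Mismatch at 8.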